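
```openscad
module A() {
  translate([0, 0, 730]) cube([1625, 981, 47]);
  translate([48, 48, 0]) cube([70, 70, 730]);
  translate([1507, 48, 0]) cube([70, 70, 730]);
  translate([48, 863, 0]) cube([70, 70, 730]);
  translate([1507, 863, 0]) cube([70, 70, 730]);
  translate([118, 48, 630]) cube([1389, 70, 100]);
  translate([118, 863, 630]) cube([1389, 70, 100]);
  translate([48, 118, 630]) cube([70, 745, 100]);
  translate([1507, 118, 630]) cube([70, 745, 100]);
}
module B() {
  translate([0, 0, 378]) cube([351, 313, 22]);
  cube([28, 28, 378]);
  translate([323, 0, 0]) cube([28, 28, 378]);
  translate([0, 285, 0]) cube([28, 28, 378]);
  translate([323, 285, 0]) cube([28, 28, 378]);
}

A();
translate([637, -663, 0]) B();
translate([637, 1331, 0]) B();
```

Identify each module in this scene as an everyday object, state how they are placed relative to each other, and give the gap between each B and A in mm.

Each stool's nearest face is 350 mm from the table's bounding box.

A is a table. B is a stool. Two stools sit around the table at the −y, +y sides. The gap between each stool and the table is 350 mm.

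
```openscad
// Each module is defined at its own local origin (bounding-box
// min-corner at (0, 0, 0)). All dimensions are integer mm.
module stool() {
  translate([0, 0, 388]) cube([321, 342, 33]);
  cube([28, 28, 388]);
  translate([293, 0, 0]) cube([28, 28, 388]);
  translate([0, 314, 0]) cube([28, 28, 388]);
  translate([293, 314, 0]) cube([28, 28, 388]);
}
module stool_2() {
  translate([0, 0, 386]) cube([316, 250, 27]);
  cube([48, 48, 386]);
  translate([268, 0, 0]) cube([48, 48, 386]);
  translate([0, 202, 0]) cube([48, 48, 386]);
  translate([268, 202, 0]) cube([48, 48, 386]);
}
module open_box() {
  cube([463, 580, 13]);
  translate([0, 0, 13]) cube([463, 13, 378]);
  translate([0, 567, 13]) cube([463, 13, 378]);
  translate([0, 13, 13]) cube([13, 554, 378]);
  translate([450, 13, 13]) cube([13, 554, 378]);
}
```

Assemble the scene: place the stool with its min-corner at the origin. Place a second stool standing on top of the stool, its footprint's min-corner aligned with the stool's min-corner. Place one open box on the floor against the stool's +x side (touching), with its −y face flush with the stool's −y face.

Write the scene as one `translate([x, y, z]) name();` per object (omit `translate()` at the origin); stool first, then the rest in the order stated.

stool();
translate([0, 0, 421]) stool_2();
translate([321, 0, 0]) open_box();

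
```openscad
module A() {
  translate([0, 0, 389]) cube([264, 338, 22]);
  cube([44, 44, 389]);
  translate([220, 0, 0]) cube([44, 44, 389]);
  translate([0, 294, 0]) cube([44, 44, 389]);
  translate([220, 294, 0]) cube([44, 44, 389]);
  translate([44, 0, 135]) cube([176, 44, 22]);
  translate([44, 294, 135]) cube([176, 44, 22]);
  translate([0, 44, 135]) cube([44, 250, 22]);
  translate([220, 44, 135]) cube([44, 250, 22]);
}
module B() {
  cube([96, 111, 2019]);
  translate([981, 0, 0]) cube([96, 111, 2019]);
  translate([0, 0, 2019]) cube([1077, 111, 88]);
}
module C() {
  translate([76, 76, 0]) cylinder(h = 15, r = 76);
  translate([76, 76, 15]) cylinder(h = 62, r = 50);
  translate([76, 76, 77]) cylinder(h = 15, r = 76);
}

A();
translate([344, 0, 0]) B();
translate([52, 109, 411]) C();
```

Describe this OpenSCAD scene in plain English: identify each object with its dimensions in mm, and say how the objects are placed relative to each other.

A is a simple wooden stool: a rectangular seat 264 mm (x) by 338 mm (y), 22 mm thick, top face at z = 411 mm, on four square legs, each 44×44 mm in cross-section. The legs rest on z = 0, each flush with a corner of the seat. Four stretchers, 44 mm wide and 22 mm tall, connect adjacent legs with their undersides at z = 135 mm, each running between the inner faces of the legs it joins and aligned with the legs' outer faces on the other axis.

B is a rectangular door frame: two vertical jambs of 96×111 mm section, 2019 mm tall, with a clear opening 885 mm wide between their inner faces. A header 88 mm tall and 111 mm deep lies on top of the jambs and spans the full outside width.

C is a spool: two coaxial disc flanges of radius 76 mm and thickness 15 mm, joined by a core cylinder of radius 50 mm and height 62 mm. The lower flange rests on z = 0 and the three cylinders share a vertical axis.

The door frame is on the floor beside the stool on its +x side. The spool is on top of the stool.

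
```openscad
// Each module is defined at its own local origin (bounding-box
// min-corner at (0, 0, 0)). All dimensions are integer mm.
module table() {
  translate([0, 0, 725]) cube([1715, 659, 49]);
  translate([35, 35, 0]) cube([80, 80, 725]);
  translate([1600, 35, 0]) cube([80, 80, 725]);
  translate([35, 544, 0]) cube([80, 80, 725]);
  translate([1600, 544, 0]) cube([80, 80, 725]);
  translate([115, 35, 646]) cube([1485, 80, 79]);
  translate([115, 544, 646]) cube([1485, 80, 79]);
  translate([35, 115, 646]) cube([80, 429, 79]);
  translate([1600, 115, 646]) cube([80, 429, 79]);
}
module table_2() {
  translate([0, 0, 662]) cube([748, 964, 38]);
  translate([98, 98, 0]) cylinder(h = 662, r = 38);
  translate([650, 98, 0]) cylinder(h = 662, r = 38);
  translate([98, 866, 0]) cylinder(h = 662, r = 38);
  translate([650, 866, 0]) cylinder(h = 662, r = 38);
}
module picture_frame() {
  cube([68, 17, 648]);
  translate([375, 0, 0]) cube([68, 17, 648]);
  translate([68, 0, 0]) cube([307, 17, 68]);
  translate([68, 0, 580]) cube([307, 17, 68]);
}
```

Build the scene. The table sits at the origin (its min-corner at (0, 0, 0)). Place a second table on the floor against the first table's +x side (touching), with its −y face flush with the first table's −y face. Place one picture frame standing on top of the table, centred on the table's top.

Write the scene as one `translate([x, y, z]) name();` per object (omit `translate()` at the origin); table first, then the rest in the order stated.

table();
translate([1715, 0, 0]) table_2();
translate([636, 321, 774]) picture_frame();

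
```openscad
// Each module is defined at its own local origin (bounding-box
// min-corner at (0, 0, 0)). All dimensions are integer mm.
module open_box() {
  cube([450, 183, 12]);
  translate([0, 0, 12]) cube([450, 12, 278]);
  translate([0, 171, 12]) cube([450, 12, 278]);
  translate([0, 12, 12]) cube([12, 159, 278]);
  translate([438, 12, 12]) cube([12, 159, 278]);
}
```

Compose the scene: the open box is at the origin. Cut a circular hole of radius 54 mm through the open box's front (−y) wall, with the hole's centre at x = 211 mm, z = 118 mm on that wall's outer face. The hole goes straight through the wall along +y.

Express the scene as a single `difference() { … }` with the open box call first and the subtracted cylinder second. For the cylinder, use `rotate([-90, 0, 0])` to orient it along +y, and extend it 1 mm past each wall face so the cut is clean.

difference() {
  open_box();
  translate([211, -1, 118]) rotate([-90, 0, 0]) cylinder(h = 14, r = 54);
}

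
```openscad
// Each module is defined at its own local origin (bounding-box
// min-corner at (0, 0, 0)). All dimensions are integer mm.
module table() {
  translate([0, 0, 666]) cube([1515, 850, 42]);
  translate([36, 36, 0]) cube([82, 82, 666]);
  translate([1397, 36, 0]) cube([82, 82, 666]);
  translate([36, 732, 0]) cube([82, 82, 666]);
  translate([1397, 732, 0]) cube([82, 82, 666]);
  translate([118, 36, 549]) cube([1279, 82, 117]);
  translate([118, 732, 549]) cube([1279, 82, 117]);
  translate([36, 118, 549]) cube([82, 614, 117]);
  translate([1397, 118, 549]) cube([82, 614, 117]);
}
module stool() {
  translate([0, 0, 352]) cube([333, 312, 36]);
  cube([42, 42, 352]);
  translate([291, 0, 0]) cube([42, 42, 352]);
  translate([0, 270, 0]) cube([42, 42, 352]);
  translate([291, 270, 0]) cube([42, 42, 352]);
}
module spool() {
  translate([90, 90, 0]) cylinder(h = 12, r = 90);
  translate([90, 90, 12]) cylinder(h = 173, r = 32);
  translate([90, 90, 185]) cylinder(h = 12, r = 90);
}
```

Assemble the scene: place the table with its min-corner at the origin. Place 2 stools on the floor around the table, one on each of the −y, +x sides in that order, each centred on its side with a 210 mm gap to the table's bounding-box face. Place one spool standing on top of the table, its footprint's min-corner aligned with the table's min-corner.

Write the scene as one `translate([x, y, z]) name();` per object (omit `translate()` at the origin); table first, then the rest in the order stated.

table();
translate([591, -522, 0]) stool();
translate([1725, 269, 0]) stool();
translate([0, 0, 708]) spool();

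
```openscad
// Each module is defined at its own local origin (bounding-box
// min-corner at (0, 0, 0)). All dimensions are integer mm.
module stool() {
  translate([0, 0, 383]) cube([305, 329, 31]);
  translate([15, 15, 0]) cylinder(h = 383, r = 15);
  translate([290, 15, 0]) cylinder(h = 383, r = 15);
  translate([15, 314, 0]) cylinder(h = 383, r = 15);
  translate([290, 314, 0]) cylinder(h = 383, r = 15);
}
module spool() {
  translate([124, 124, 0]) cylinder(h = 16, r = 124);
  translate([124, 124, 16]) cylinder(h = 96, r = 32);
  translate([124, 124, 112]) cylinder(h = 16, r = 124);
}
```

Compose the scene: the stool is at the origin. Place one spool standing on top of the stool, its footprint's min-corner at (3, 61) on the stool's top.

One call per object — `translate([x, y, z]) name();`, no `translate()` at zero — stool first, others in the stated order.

stool();
translate([3, 61, 414]) spool();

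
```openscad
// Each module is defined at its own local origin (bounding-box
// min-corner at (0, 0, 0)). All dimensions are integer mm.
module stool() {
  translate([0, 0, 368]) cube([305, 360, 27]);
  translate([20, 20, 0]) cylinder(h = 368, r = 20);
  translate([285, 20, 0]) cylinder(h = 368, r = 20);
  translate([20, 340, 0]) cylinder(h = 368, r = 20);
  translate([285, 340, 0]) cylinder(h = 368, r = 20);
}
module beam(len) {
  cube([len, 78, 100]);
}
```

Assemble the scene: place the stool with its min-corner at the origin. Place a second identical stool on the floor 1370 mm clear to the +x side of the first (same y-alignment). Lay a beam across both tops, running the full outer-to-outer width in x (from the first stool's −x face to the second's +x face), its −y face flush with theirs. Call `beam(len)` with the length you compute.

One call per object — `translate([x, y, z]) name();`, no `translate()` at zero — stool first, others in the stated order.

stool();
translate([1675, 0, 0]) stool();
translate([0, 0, 395]) beam(1980);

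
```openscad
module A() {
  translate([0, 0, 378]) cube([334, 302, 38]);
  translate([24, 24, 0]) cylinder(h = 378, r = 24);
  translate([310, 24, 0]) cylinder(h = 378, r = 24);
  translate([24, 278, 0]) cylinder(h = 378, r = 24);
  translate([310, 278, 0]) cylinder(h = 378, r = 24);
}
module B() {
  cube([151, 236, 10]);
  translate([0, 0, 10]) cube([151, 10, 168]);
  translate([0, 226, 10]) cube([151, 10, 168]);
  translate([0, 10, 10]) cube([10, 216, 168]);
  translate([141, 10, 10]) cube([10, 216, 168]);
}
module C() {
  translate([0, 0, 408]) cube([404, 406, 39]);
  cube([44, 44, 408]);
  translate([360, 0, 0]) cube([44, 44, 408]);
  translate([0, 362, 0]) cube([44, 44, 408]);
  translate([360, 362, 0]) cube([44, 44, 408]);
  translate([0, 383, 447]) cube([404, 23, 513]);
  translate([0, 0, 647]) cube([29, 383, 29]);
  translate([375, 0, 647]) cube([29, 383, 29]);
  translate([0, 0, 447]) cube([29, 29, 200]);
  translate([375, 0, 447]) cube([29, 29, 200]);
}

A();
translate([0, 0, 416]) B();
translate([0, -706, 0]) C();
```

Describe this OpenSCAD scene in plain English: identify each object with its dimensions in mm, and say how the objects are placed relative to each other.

A is a four-legged stool. The seat is 334×302 mm, 38 mm thick, top at z = 416 mm. It stands on four round legs, each 48 mm in diameter, from z = 0 to the seat underside, each leg's axis is inset half a diameter from the nearest pair of seat edges (so the leg's bounding box is flush with the corner).

B is an open storage box with external size 151×236×178 mm and wall thickness 10 mm (the base is also 10 mm thick). The base covers the whole footprint; the four walls stand on the base, with the y-facing walls full-width and the x-facing walls fitting between their inner faces.

C is a chair. The seat is a 404×406×39 mm slab with its top at z = 447 mm, on four 44×44 mm corner legs (flush with the seat edges, standing on z = 0). A flat backrest 23 mm thick, 513 mm tall, spans the full seat width and rises from the seat top along its +y edge, rear face flush with the rear of the seat. Two armrests of 29×29 mm section run along each side from the seat's front edge to the front of the backrest, top faces 229 mm above the seat top and outer faces flush with the seat's x-edges; a 29×29 mm post under the front of each armrest stands on the seat at the front corner.

The open box is on top of the stool. The chair is on the floor beside the stool on its −y side.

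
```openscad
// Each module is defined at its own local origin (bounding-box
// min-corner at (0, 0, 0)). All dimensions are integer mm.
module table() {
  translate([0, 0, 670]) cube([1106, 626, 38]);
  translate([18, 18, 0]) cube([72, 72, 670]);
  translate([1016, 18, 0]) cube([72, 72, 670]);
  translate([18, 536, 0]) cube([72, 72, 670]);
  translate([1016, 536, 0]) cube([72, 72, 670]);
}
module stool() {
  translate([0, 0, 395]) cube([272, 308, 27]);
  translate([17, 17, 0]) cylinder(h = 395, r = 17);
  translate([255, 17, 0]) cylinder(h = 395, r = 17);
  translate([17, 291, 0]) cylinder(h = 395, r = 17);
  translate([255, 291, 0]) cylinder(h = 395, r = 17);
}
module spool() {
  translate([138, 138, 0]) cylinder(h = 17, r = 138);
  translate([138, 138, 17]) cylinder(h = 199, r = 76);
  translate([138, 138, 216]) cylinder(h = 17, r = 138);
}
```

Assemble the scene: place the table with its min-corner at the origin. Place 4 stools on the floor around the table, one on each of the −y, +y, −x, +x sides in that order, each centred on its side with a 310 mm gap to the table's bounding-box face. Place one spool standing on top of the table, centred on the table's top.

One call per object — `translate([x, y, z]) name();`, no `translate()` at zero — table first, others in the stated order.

table();
translate([417, -618, 0]) stool();
translate([417, 936, 0]) stool();
translate([-582, 159, 0]) stool();
translate([1416, 159, 0]) stool();
translate([415, 175, 708]) spool();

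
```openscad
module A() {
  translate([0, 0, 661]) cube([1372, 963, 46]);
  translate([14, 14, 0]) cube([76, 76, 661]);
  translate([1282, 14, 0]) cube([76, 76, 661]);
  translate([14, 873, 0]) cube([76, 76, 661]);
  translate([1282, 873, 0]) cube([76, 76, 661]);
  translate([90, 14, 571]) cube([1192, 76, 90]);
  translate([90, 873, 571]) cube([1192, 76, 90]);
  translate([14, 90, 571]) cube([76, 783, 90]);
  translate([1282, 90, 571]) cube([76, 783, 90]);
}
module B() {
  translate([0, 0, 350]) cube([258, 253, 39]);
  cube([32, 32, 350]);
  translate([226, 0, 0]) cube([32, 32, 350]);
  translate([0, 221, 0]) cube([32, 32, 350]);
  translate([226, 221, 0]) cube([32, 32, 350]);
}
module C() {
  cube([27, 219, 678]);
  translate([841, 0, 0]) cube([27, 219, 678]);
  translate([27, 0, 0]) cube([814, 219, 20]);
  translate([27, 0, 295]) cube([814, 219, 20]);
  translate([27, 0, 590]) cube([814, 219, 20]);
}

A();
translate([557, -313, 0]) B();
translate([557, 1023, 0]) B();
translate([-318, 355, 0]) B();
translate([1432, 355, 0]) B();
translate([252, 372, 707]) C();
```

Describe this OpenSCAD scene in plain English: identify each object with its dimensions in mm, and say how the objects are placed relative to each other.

A is a table with a 1372×963 mm rectangular top, 46 mm thick, top surface at z = 707 mm, supported by four 76×76 mm square legs, each inset 14 mm from the nearest pair of top edges, running from the floor. Four apron rails, 76 mm thick and 90 mm tall, run between adjacent legs with their top edges flush with the underside of the top and their outer faces flush with the legs' outer faces.

B is a simple wooden stool: a rectangular seat 258 mm (x) by 253 mm (y), 39 mm thick, top face at z = 389 mm, on four square legs, each 32×32 mm in cross-section. The legs rest on z = 0, each flush with a corner of the seat.

C is an open bookshelf. Two side panels, each 27 mm thick, 219 mm deep and 678 mm tall, stand 868 mm apart (outside-to-outside). Between them sit 3 shelves, each 20 mm thick and 219 mm deep, spanning the full gap between the sides. The bottom shelf rests on the floor (its underside at z = 0) and the clear gap between one shelf's top and the next shelf's underside is 275 mm.

Four stools sit around the table at the −y, +y, −x, +x sides. The bookshelf is on top of the table, centred.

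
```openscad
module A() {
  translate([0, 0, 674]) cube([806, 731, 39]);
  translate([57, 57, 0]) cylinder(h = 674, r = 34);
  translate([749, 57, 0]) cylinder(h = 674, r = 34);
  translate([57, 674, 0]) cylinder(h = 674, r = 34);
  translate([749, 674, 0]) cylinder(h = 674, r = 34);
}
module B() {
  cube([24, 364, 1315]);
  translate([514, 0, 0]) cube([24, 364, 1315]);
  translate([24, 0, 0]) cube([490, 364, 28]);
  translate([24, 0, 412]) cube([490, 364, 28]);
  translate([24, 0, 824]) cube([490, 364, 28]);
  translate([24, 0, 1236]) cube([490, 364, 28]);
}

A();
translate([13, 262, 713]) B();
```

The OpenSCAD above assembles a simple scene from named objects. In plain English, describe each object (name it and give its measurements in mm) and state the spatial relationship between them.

A is a table: top 806 mm (x) × 731 mm (y), 39 mm thick, upper face at z = 713 mm, on four round legs of 68 mm diameter, each leg's bounding box inset 23 mm from the nearest pair of top edges, running from z = 0 to the bottom of the top.

B is a bookshelf 538 mm wide overall, 364 mm deep and 1315 mm tall. The two sides are 24 mm thick vertical panels. 4 horizontal shelves of 28 mm thickness span between the inner faces of the sides; the lowest shelf sits on the floor and shelves are stacked with a clear vertical gap of 384 mm between each pair.

The bookshelf is on top of the table.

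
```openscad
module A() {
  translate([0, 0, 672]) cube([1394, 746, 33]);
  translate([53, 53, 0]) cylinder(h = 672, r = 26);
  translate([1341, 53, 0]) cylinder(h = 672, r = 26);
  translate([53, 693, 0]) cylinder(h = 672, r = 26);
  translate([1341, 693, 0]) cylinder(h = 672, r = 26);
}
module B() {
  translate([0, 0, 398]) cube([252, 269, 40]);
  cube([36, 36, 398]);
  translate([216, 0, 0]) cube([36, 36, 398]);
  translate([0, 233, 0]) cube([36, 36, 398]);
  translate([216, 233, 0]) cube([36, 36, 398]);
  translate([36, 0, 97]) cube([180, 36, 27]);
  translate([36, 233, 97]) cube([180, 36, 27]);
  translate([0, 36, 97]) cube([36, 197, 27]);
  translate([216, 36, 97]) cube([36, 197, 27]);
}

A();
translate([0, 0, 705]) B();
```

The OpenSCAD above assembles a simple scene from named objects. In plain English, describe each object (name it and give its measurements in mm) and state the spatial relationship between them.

A is a table with a 1394×746 mm rectangular top, 33 mm thick, top surface at z = 705 mm, supported by four round legs of 52 mm diameter, each leg's bounding box inset 27 mm from the nearest pair of top edges, running from the floor.

B is a four-legged stool. The seat is 252×269 mm, 40 mm thick, top at z = 438 mm. It stands on four square legs, each 36×36 mm in cross-section, from z = 0 to the seat underside, each flush with a corner of the seat. Four stretchers, 36 mm wide and 27 mm tall, connect adjacent legs with their undersides at z = 97 mm, each running between the inner faces of the legs it joins and aligned with the legs' outer faces on the other axis.

The stool is on top of the table.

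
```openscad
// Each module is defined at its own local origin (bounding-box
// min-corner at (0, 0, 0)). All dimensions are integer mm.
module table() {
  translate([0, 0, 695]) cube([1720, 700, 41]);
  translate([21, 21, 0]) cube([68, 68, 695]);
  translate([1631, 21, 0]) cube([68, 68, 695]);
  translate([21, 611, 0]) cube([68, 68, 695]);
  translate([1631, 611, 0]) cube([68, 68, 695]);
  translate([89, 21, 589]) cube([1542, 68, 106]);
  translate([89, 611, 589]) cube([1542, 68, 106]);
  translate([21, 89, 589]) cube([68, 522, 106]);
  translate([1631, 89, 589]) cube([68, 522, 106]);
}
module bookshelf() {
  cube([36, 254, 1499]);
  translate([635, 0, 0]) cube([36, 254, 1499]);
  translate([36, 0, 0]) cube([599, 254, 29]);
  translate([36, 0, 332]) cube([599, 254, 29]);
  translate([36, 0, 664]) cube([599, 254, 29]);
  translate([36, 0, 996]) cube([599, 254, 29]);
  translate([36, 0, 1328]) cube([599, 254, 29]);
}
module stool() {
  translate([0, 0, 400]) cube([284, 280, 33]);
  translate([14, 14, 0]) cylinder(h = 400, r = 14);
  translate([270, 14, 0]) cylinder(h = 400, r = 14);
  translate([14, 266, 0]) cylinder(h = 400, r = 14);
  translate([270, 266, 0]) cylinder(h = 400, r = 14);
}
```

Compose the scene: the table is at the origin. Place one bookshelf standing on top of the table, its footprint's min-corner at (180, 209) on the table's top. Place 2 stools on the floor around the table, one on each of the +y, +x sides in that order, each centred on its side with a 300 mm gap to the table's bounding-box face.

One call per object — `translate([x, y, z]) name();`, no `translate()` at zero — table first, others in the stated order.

table();
translate([180, 209, 736]) bookshelf();
translate([718, 1000, 0]) stool();
translate([2020, 210, 0]) stool();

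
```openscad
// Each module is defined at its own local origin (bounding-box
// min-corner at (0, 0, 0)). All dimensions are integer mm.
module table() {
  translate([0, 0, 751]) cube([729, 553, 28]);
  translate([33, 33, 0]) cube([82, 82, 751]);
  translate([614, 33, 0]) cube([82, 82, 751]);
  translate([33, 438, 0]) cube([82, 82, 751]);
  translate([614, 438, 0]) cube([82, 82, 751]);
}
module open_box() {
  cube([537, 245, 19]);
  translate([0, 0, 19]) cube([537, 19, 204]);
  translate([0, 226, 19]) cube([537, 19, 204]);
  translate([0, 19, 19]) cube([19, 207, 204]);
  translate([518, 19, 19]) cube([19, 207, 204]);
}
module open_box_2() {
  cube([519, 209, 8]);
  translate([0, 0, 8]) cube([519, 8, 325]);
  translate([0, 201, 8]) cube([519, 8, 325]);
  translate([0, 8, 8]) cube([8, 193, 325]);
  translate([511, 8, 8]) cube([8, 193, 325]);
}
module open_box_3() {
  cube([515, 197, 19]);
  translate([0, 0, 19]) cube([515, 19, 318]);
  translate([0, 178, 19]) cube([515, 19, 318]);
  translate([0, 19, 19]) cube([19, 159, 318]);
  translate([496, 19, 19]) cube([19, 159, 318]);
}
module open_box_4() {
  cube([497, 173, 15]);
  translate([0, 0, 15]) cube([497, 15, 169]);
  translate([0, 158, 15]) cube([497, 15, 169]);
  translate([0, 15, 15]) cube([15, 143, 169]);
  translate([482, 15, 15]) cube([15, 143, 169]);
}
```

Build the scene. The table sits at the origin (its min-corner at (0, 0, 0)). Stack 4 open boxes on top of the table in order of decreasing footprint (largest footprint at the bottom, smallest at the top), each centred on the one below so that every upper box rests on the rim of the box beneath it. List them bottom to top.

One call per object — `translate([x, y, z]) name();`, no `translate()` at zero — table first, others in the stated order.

table();
translate([96, 154, 779]) open_box();
translate([105, 172, 1002]) open_box_2();
translate([107, 178, 1335]) open_box_3();
translate([116, 190, 1672]) open_box_4();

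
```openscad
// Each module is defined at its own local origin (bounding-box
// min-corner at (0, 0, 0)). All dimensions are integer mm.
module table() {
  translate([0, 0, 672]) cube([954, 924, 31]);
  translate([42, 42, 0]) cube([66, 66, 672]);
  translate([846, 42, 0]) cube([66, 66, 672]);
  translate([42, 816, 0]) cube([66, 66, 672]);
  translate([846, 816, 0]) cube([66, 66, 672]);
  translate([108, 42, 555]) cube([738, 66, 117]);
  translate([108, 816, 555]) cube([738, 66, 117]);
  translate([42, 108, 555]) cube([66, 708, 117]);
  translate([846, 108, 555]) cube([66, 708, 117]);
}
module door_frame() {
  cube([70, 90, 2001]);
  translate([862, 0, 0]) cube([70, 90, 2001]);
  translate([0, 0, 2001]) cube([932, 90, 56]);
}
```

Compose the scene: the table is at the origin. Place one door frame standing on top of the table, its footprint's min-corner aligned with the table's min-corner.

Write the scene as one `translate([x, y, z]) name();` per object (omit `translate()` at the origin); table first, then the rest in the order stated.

table();
translate([0, 0, 703]) door_frame();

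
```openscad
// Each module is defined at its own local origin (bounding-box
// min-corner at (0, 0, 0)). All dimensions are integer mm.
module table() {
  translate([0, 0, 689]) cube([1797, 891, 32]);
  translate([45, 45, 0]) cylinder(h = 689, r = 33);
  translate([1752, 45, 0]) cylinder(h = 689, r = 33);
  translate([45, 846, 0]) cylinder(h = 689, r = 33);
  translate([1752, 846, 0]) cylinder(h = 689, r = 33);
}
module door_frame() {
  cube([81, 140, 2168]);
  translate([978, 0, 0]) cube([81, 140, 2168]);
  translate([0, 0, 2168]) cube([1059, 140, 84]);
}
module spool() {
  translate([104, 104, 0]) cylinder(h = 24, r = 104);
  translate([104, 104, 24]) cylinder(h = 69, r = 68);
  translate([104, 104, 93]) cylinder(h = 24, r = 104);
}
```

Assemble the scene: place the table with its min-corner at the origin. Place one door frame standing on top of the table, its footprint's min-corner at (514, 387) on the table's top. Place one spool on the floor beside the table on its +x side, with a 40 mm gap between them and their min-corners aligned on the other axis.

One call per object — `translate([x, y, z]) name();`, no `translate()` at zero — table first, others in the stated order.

table();
translate([514, 387, 721]) door_frame();
translate([1837, 0, 0]) spool();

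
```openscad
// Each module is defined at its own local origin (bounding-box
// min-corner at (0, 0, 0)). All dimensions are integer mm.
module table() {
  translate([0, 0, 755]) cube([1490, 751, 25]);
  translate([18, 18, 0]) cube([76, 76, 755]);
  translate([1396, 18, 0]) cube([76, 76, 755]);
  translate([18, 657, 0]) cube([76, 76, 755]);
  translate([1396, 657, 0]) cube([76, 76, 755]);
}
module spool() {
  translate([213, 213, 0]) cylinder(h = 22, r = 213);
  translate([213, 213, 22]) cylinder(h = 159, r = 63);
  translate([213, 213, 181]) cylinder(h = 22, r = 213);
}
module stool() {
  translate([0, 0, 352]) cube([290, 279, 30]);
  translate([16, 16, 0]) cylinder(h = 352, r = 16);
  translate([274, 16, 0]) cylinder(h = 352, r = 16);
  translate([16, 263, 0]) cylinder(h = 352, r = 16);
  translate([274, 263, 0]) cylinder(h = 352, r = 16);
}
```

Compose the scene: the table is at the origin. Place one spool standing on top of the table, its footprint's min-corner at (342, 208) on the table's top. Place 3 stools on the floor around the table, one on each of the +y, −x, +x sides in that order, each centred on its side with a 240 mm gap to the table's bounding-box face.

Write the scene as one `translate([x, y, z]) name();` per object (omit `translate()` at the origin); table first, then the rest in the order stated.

table();
translate([342, 208, 780]) spool();
translate([600, 991, 0]) stool();
translate([-530, 236, 0]) stool();
translate([1730, 236, 0]) stool();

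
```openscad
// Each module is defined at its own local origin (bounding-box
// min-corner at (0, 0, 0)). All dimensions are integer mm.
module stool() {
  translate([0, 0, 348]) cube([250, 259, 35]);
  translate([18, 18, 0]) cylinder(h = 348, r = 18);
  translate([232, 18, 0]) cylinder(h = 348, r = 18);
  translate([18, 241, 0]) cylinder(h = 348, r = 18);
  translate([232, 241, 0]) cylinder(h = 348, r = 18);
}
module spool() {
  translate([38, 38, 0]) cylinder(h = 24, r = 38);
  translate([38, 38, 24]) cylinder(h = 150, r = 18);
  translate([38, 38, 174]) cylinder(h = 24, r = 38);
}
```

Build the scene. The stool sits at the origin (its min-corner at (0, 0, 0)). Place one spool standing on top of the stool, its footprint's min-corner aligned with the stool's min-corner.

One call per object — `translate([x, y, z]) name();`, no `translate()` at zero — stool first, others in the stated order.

stool();
translate([0, 0, 383]) spool();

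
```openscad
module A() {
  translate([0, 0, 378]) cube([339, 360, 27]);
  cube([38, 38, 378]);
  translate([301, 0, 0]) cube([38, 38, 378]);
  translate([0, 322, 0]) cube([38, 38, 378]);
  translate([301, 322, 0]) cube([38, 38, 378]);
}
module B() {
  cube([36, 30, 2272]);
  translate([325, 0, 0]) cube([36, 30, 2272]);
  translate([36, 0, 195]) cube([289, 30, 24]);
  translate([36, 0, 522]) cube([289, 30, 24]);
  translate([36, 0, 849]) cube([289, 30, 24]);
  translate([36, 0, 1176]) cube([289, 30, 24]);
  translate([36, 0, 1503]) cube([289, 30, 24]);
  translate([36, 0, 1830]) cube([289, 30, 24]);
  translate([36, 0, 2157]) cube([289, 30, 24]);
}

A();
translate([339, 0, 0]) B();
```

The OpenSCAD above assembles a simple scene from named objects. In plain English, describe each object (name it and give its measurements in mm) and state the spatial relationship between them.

A is a four-legged stool. The seat is a 339×360×27 mm slab whose top surface is at z = 405 mm; four square legs, each 38×38 mm in cross-section, run from the floor (z = 0) to the underside of the seat, each flush with a corner of the seat.

B is a straight ladder. Two 36×30 mm vertical rails, 2272 mm tall, stand 361 mm apart (outside-to-outside) with their front faces coplanar on the −y side. 7 rungs, each 30 mm deep and 24 mm tall, span between the inner faces of the rails, front faces flush with the rails. The lowest rung's underside is at z = 195 mm and rungs are spaced 327 mm apart (underside to underside).

The ladder is against the stool's +x side, with their −y faces flush.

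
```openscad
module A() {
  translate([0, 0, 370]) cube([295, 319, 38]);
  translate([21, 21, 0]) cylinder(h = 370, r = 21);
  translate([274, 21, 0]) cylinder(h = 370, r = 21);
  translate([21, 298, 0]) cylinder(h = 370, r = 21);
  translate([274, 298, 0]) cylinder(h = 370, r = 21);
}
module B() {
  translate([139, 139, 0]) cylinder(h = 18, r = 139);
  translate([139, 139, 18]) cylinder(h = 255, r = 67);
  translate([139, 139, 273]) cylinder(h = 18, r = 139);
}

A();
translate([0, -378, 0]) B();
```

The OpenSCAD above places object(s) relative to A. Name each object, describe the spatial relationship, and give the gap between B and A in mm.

The spool's nearest face is 100 mm from the stool's −y face.

A is a stool. B is a spool. The spool is on the floor beside the stool on its −y side. The gap between the spool and the stool is 100 mm.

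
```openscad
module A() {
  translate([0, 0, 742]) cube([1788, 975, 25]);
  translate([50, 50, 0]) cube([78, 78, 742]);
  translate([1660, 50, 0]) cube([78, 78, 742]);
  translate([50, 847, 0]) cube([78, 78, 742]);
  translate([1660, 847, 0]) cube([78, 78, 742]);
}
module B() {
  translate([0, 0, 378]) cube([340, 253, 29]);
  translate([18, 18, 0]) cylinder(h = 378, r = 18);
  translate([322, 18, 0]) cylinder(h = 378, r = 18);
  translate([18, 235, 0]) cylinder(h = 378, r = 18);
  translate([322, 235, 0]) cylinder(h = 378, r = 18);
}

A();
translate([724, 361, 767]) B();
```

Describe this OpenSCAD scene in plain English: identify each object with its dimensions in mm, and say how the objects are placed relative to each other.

A is a table: top 1788 mm (x) × 975 mm (y), 25 mm thick, upper face at z = 767 mm, on four 78×78 mm square legs, each inset 50 mm from the nearest pair of top edges, running from z = 0 to the bottom of the top.

B is a simple wooden stool: a rectangular seat 340 mm (x) by 253 mm (y), 29 mm thick, top face at z = 407 mm, on four round legs, each 36 mm in diameter. The legs rest on z = 0, each leg's axis is inset half a diameter from the nearest pair of seat edges (so the leg's bounding box is flush with the corner).

The stool is on top of the table, centred.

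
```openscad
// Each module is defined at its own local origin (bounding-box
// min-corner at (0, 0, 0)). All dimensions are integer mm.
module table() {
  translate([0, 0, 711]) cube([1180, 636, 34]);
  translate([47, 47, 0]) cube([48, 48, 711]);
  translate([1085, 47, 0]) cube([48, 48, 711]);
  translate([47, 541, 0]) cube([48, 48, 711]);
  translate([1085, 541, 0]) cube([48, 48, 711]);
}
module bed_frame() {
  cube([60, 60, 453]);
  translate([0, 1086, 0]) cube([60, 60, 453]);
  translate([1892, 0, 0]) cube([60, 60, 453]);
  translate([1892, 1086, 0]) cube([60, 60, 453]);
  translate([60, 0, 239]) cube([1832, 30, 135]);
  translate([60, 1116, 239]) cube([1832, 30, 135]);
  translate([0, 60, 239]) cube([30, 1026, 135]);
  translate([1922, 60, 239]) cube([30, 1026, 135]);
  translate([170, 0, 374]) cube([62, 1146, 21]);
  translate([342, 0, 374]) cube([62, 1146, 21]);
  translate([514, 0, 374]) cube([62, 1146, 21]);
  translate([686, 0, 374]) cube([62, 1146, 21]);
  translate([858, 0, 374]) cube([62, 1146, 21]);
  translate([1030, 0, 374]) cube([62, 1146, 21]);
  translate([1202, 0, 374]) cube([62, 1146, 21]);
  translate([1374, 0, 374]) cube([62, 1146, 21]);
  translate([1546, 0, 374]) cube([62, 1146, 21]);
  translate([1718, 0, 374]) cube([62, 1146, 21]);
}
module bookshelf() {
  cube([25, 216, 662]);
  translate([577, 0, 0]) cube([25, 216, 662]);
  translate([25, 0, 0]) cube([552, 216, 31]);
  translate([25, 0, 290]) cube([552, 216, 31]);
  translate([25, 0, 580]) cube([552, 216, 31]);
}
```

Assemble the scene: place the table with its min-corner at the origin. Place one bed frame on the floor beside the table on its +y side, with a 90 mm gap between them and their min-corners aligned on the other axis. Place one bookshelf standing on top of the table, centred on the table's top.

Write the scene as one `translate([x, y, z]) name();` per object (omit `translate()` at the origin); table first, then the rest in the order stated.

table();
translate([0, 726, 0]) bed_frame();
translate([289, 210, 745]) bookshelf();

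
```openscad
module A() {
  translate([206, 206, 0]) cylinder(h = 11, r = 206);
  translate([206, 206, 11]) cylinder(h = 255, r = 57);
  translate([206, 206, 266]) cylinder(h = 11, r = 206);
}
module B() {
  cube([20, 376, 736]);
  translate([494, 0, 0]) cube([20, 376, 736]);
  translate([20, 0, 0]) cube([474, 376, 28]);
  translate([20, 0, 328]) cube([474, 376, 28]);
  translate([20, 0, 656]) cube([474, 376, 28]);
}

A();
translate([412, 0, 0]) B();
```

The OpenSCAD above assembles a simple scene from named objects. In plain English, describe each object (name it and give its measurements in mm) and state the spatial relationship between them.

A is a spool: two coaxial disc flanges of radius 206 mm and thickness 11 mm, joined by a core cylinder of radius 57 mm and height 255 mm. The lower flange rests on z = 0 and the three cylinders share a vertical axis.

B is a bookshelf 514 mm wide overall, 376 mm deep and 736 mm tall. The two sides are 20 mm thick vertical panels. 3 horizontal shelves of 28 mm thickness span between the inner faces of the sides; the lowest shelf sits on the floor and shelves are stacked with a clear vertical gap of 300 mm between each pair.

The bookshelf is against the spool's +x side, with their −y faces flush.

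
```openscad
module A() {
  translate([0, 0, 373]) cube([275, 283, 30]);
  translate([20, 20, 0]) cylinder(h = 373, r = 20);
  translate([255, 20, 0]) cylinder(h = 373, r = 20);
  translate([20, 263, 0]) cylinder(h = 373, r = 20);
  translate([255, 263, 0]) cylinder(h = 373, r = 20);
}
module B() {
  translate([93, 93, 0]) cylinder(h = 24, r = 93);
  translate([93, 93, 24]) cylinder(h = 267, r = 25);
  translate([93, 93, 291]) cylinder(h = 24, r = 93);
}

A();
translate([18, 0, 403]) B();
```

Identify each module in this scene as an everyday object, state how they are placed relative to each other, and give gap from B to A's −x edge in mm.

The spool's min-x is at 18; the stool's min-x is 0; gap = 18 mm.

A is a stool. B is a spool. The spool is on top of the stool. The gap from the spool to the stool's −x edge is 18 mm.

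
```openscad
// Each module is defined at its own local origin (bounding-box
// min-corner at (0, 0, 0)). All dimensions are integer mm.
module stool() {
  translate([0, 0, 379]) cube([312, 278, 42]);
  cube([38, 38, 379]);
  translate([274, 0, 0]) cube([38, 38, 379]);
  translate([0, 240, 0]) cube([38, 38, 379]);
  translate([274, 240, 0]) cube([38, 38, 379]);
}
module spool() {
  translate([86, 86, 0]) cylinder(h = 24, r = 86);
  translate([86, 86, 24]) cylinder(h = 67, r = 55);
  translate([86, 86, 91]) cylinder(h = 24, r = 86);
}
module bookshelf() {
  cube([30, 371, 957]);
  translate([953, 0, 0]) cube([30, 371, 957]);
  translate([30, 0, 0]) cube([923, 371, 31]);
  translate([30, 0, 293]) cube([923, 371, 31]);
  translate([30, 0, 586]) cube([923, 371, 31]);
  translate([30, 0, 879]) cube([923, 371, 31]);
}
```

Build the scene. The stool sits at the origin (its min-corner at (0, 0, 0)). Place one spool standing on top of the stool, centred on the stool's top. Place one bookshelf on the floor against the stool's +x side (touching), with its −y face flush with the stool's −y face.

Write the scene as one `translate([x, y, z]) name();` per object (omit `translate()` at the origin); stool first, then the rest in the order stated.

stool();
translate([70, 53, 421]) spool();
translate([312, 0, 0]) bookshelf();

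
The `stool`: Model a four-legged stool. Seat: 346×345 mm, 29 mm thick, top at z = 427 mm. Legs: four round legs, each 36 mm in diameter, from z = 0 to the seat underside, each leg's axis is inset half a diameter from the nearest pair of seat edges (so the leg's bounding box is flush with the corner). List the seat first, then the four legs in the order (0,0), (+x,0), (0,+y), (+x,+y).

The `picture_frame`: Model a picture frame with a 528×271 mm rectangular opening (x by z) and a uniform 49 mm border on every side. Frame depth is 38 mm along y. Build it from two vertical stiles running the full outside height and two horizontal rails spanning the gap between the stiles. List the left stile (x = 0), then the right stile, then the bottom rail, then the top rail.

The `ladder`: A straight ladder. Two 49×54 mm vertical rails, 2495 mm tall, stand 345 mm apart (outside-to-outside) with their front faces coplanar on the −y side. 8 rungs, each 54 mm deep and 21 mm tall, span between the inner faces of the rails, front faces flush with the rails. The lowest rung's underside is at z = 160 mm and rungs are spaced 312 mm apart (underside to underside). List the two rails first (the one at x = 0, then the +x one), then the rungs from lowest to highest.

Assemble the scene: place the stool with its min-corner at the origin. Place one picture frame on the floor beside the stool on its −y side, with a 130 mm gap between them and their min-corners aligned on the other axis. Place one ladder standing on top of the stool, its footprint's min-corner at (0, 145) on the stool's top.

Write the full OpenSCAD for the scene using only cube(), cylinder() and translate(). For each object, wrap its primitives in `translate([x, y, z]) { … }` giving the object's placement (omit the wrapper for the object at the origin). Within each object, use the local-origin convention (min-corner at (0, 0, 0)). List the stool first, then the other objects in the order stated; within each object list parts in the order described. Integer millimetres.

translate([0, 0, 398]) cube([346, 345, 29]);
translate([18, 18, 0]) cylinder(h = 398, r = 18);
translate([328, 18, 0]) cylinder(h = 398, r = 18);
translate([18, 327, 0]) cylinder(h = 398, r = 18);
translate([328, 327, 0]) cylinder(h = 398, r = 18);
translate([0, -168, 0]) {
  cube([49, 38, 369]);
  translate([577, 0, 0]) cube([49, 38, 369]);
  translate([49, 0, 0]) cube([528, 38, 49]);
  translate([49, 0, 320]) cube([528, 38, 49]);
}
translate([0, 145, 427]) {
  cube([49, 54, 2495]);
  translate([296, 0, 0]) cube([49, 54, 2495]);
  translate([49, 0, 160]) cube([247, 54, 21]);
  translate([49, 0, 472]) cube([247, 54, 21]);
  translate([49, 0, 784]) cube([247, 54, 21]);
  translate([49, 0, 1096]) cube([247, 54, 21]);
  translate([49, 0, 1408]) cube([247, 54, 21]);
  translate([49, 0, 1720]) cube([247, 54, 21]);
  translate([49, 0, 2032]) cube([247, 54, 21]);
  translate([49, 0, 2344]) cube([247, 54, 21]);
}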